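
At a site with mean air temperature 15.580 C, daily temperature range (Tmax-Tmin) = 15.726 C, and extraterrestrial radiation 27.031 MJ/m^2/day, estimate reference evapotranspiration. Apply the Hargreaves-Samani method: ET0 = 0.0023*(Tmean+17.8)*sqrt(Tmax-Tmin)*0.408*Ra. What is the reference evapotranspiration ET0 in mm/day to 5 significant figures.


ET0 = 0.0023*(15.580+17.8)*sqrt(15.726)*0.408*27.031 = 3.3577 mm/day
Therefore the reference evapotranspiration ET0 = 3.3577 mm/day.


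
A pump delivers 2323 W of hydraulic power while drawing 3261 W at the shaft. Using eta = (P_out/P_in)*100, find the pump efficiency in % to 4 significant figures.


eta = (2323 / 3261) * 100 = 71.24 %
Therefore the pump efficiency = 71.24 %.


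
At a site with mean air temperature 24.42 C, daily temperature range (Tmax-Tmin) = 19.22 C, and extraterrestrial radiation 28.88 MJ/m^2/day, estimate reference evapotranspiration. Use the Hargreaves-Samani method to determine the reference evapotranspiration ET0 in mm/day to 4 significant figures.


Approach: apply the Hargreaves-Samani method, ET0 = 0.0023*(Tmean+17.8)*sqrt(Tmax-Tmin)*0.408*Ra.
ET0 = 0.0023*(24.42+17.8)*sqrt(19.22)*0.408*28.88 = 5.016 mm/day
Therefore the reference evapotranspiration ET0 = 5.016 mm/day.


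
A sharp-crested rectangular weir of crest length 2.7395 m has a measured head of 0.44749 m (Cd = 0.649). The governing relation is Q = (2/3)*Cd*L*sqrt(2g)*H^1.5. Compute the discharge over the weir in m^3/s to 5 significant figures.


Q = (2/3)*0.649*2.7395*sqrt(2*9.81)*0.44749^1.5 = 1.5716 m^3/s
Therefore the discharge over the weir = 1.5716 m^3/s.


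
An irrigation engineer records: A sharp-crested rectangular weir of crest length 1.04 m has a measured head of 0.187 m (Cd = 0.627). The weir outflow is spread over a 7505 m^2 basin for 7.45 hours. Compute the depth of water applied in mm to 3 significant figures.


Approach: apply the rectangular weir equation with a volume-to-depth conversion, Q = (2/3)*Cd*L*sqrt(2g)*H^1.5; d = Q*t/A * 1000.
Step 1 — weir discharge:
  Q = (2/3)*0.627*1.04*sqrt(2*9.81)*0.187^1.5 = 0.15571 m^3/s
Step 2 — volume: V = 0.15571 * 7.45*3600 = 4176.2 m^3
Step 3 — depth: d = V/A * 1000 = 4176.2/7505 * 1000 = 556 mm
Therefore the depth of water applied = 556 mm.


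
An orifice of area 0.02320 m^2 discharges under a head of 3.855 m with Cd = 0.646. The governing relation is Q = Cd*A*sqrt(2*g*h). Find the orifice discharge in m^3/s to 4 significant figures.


Q = 0.646 * 0.02320 * sqrt(2*9.81*3.855) = 0.1303 m^3/s
Therefore the orifice discharge = 0.1303 m^3/s.


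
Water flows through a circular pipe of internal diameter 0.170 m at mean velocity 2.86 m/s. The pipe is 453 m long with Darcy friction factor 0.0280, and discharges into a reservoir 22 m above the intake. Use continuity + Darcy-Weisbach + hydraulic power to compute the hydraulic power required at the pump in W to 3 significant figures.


Approach: apply continuity + Darcy-Weisbach + hydraulic power, Q = A*v; hf = f*(L/D)*(v^2/(2g)); H = static + hf; P = rho*g*Q*H.
Step 1 — flow rate (continuity, Q = A*v):
  A = pi*(0.170/2)^2 = 0.022698 m^2
  Q = 0.022698 * 2.86 = 0.064916 m^3/s
Step 2 — friction head loss (Darcy-Weisbach):
  hf = 0.0280 * (453/0.170) * (2.86^2 / (2*9.81))
  hf = 31.106 m
Step 3 — total head: H = 22 + 31.106 = 53.106 m
Step 4 — hydraulic power (P = rho*g*Q*H):
  P = 1000 * 9.81 * 0.064916 * 53.106 = 33800 W
Therefore the hydraulic power required at the pump = 33800 W.


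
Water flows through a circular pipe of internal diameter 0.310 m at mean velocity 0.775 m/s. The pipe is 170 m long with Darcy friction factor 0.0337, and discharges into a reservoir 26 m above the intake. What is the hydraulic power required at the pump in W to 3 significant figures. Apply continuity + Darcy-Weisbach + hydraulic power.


Approach: apply continuity + Darcy-Weisbach + hydraulic power, Q = A*v; hf = f*(L/D)*(v^2/(2g)); H = static + hf; P = rho*g*Q*H.
Step 1 — flow rate (continuity, Q = A*v):
  A = pi*(0.310/2)^2 = 0.075477 m^2
  Q = 0.075477 * 0.775 = 0.058494 m^3/s
Step 2 — friction head loss (Darcy-Weisbach):
  hf = 0.0337 * (170/0.310) * (0.775^2 / (2*9.81))
  hf = 0.56575 m
Step 3 — total head: H = 26 + 0.56575 = 26.566 m
Step 4 — hydraulic power (P = rho*g*Q*H):
  P = 1000 * 9.81 * 0.058494 * 26.566 = 15200 W
Therefore the hydraulic power required at the pump = 15200 W.


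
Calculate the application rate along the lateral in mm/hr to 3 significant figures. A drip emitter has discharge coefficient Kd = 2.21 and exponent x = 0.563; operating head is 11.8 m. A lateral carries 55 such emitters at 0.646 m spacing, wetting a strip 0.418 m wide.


Approach: apply the emitter equation with a lateral mass balance, q = Kd*h^x; Q = n*q; rate = Q/(n*spacing*width).
Step 1 — single emitter flow (q = Kd*h^x):
  q = 2.21 * 11.8^0.563 = 8.8687 L/hr
Step 2 — total lateral flow: Q = 55 * 8.8687 = 487.78 L/hr
Step 3 — wetted area: A = 55 * 0.646 * 0.418 = 14.852 m^2
Step 4 — application rate: Q/A = 487.78/14.852 = 32.8 mm/hr
Therefore the application rate along the lateral = 32.8 mm/hr.


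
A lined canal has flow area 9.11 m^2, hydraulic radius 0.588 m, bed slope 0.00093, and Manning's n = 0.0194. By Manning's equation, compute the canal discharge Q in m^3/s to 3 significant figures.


Approach: apply Manning's equation, Q = (1/n)*A*R^(2/3)*S^(1/2).
Q = (1/0.0194) * 9.11 * 0.588^(2/3) * 0.00093^(1/2) = 10.1 m^3/s
Therefore the canal discharge Q = 10.1 m^3/s.


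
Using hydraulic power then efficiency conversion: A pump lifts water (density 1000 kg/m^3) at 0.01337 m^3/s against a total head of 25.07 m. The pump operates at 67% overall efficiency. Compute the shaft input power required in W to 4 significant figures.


Approach: apply hydraulic power then efficiency conversion, P = rho*g*Q*H; P_in = P/eta.
Step 1 — hydraulic power (P = rho*g*Q*H):
  P = 1000 * 9.81 * 0.01337 * 25.07 = 3288.17 W
Step 2 — input power: P_in = P/eta = 3288.17 / 0.67 = 4908 W
Therefore the shaft input power required = 4908 W.


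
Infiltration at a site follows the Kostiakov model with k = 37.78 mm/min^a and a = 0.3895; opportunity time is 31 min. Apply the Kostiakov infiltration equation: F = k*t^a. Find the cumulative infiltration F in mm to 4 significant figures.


F = 37.78 * 31^0.3895 = 143.9 mm
Therefore the cumulative infiltration F = 143.9 mm.


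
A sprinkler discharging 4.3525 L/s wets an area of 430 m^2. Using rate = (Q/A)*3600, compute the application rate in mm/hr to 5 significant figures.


rate = (4.3525 / 430) * 3600 = 36.440 mm/hr
Therefore the application rate = 36.440 mm/hr.


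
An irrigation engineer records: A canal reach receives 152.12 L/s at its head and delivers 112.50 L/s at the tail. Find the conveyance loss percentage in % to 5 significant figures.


Approach: apply the conveyance loss ratio, loss% = ((Q_head - Q_tail)/Q_head)*100.
loss = ((152.12 - 112.50)/152.12)*100 = 26.045 %
Therefore the conveyance loss percentage = 26.045 %.


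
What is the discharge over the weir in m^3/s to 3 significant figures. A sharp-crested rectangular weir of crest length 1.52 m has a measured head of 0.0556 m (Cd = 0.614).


Approach: apply the rectangular weir equation, Q = (2/3)*Cd*L*sqrt(2g)*H^1.5.
Q = (2/3)*0.614*1.52*sqrt(2*9.81)*0.0556^1.5 = 0.0361 m^3/s
Therefore the discharge over the weir = 0.0361 m^3/s.


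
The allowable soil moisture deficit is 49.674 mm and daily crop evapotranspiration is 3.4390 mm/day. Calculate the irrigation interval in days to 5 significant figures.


Approach: apply the irrigation interval relation, interval = SMD / ETc.
interval = 49.674 / 3.4390 = 14.444 days
Therefore the irrigation interval = 14.444 days.


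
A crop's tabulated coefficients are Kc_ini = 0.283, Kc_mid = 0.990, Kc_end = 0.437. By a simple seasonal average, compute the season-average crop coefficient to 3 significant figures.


Approach: apply a simple seasonal average, Kc_avg = (Kc_ini + Kc_mid + Kc_end)/3.
Kc_avg = (0.283 + 0.990 + 0.437)/3 = 0.570
Therefore the season-average crop coefficient = 0.570.


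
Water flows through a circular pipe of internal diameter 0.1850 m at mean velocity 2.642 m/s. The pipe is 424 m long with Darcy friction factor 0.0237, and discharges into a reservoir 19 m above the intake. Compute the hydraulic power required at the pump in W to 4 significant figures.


Approach: apply continuity + Darcy-Weisbach + hydraulic power, Q = A*v; hf = f*(L/D)*(v^2/(2g)); H = static + hf; P = rho*g*Q*H.
Step 1 — flow rate (continuity, Q = A*v):
  A = pi*(0.1850/2)^2 = 0.0268803 m^2
  Q = 0.0268803 * 2.642 = 0.0710176 m^3/s
Step 2 — friction head loss (Darcy-Weisbach):
  hf = 0.0237 * (424/0.1850) * (2.642^2 / (2*9.81))
  hf = 19.3245 m
Step 3 — total head: H = 19 + 19.3245 = 38.3245 m
Step 4 — hydraulic power (P = rho*g*Q*H):
  P = 1000 * 9.81 * 0.0710176 * 38.3245 = 26700 W
Therefore the hydraulic power required at the pump = 26700 W.


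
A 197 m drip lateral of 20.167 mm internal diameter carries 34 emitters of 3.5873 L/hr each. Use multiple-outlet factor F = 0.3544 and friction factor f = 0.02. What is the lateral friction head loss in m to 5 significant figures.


Approach: apply Darcy-Weisbach with the multiple-outlet F-factor, Q = n*q/(3600*1000) m^3/s; v = Q/A; hf = F*f*(L/D)*(v^2/(2g)).
Q = 34*3.5873/(3600*1000) = 3.388006e-05 m^3/s
A = pi*(20.167e-3/2)^2 = 3.194276e-04 m^2, so v = Q/A = 0.1060649 m/s
hf = 0.3544*0.02*(197/0.020167)*(0.1060649^2/(2*9.81)) = 0.039700 m
Therefore the lateral friction head loss = 0.039700 m.


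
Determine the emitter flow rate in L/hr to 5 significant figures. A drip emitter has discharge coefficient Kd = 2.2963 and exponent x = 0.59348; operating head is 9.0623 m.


Approach: apply the emitter characteristic equation, q = Kd * h^x.
q = 2.2963 * 9.0623^0.59348 = 8.4944 L/hr
Therefore the emitter flow rate = 8.4944 L/hr.


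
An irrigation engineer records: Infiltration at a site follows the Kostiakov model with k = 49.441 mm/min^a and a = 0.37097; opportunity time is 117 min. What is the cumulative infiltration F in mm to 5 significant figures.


Approach: apply the Kostiakov infiltration equation, F = k*t^a.
F = 49.441 * 117^0.37097 = 289.28 mm
Therefore the cumulative infiltration F = 289.28 mm.


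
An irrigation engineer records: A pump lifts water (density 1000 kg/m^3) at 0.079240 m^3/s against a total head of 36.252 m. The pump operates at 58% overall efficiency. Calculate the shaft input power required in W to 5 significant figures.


Approach: apply hydraulic power then efficiency conversion, P = rho*g*Q*H; P_in = P/eta.
Step 1 — hydraulic power (P = rho*g*Q*H):
  P = 1000 * 9.81 * 0.079240 * 36.252 = 28180.29 W
Step 2 — input power: P_in = P/eta = 28180.29 / 0.58 = 48587 W
Therefore the shaft input power required = 48587 W.


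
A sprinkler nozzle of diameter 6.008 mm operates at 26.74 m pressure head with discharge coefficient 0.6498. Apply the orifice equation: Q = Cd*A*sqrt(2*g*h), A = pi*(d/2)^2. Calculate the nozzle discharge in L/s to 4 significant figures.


A = pi*(6.008e-3/2)^2 = 2.83498e-05 m^2
Q = 0.6498 * 2.83498e-05 * sqrt(2*9.81*26.74) * 1000 = 0.4219 L/s
Therefore the nozzle discharge = 0.4219 L/s.


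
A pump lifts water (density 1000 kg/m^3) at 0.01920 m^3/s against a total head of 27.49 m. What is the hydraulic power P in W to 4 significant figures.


Approach: apply the hydraulic power relation, P = rho*g*Q*H.
P = 1000 * 9.81 * 0.01920 * 27.49 = 5178 W
Therefore the hydraulic power P = 5178 W.


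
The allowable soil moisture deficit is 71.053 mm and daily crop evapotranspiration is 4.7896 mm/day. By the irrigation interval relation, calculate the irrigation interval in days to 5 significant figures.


Approach: apply the irrigation interval relation, interval = SMD / ETc.
interval = 71.053 / 4.7896 = 14.835 days
Therefore the irrigation interval = 14.835 days.


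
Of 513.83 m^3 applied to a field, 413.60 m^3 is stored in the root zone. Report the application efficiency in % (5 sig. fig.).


Approach: apply the application efficiency ratio, Ea = (stored/applied)*100.
Ea = (413.60/513.83)*100 = 80.494 %
Therefore the application efficiency = 80.494 %.


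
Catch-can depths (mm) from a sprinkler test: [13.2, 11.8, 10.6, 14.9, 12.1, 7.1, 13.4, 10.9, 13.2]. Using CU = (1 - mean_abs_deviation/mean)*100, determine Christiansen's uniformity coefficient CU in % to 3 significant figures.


mean = 11.911 mm
mean |d_i - mean| = 1.6099 mm
CU = (1 - 1.6099/11.911)*100 = 86.5 %
Therefore Christiansen's uniformity coefficient CU = 86.5 %.


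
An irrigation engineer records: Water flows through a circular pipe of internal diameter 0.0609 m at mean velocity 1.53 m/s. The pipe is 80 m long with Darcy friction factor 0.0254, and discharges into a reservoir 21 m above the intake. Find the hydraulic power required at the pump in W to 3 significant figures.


Approach: apply continuity + Darcy-Weisbach + hydraulic power, Q = A*v; hf = f*(L/D)*(v^2/(2g)); H = static + hf; P = rho*g*Q*H.
Step 1 — flow rate (continuity, Q = A*v):
  A = pi*(0.0609/2)^2 = 0.0029129 m^2
  Q = 0.0029129 * 1.53 = 0.0044567 m^3/s
Step 2 — friction head loss (Darcy-Weisbach):
  hf = 0.0254 * (80/0.0609) * (1.53^2 / (2*9.81))
  hf = 3.9810 m
Step 3 — total head: H = 21 + 3.9810 = 24.981 m
Step 4 — hydraulic power (P = rho*g*Q*H):
  P = 1000 * 9.81 * 0.0044567 * 24.981 = 1090 W
Therefore the hydraulic power required at the pump = 1090 W.


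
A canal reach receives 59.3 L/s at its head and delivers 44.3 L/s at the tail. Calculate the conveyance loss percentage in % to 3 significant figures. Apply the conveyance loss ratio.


Approach: apply the conveyance loss ratio, loss% = ((Q_head - Q_tail)/Q_head)*100.
loss = ((59.3 - 44.3)/59.3)*100 = 25.3 %
Therefore the conveyance loss percentage = 25.3 %.


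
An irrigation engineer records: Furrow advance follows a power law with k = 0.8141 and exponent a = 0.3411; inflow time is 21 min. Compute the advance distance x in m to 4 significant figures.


Approach: apply the power-law advance function, x = k*t^a.
x = 0.8141 * 21^0.3411 = 2.300 m
Therefore the advance distance x = 2.300 m.


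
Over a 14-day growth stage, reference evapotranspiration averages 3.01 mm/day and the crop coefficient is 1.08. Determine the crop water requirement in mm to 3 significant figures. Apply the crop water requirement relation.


Approach: apply the crop water requirement relation, CWR = ET0 * Kc * days.
CWR = 3.01 * 1.08 * 14 = 45.5 mm
Therefore the crop water requirement = 45.5 mm.


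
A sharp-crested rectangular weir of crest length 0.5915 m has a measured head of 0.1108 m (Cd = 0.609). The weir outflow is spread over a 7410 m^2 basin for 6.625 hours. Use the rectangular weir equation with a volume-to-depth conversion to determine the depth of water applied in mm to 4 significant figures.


Approach: apply the rectangular weir equation with a volume-to-depth conversion, Q = (2/3)*Cd*L*sqrt(2g)*H^1.5; d = Q*t/A * 1000.
Step 1 — weir discharge:
  Q = (2/3)*0.609*0.5915*sqrt(2*9.81)*0.1108^1.5 = 0.0392320 m^3/s
Step 2 — volume: V = 0.0392320 * 6.625*3600 = 935.682 m^3
Step 3 — depth: d = V/A * 1000 = 935.682/7410 * 1000 = 126.3 mm
Therefore the depth of water applied = 126.3 mm.


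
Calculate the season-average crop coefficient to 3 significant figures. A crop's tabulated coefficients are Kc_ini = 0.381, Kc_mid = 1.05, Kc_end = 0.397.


Approach: apply a simple seasonal average, Kc_avg = (Kc_ini + Kc_mid + Kc_end)/3.
Kc_avg = (0.381 + 1.05 + 0.397)/3 = 0.609
Therefore the season-average crop coefficient = 0.609.


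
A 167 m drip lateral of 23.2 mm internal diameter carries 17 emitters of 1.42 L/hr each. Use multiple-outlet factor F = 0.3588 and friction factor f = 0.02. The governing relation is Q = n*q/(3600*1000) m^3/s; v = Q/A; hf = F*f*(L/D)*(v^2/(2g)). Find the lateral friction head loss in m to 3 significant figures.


Q = 17*1.42/(3600*1000) = 6.7056e-06 m^3/s
A = pi*(23.2e-3/2)^2 = 4.2273e-04 m^2, so v = Q/A = 0.015862 m/s
hf = 0.3588*0.02*(167/0.0232)*(0.015862^2/(2*9.81)) = 0.000662 m
Therefore the lateral friction head loss = 0.000662 m.


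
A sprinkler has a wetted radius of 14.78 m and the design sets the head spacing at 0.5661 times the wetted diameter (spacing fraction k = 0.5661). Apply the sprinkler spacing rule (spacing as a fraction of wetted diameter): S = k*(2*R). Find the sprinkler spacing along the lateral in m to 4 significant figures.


S = 0.5661 * (2 * 14.78) = 16.73 m
Therefore the sprinkler spacing along the lateral = 16.73 m.


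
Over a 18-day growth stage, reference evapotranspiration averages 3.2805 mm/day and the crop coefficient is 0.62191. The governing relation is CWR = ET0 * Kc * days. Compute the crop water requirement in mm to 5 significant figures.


CWR = 3.2805 * 0.62191 * 18 = 36.723 mm
Therefore the crop water requirement = 36.723 mm.


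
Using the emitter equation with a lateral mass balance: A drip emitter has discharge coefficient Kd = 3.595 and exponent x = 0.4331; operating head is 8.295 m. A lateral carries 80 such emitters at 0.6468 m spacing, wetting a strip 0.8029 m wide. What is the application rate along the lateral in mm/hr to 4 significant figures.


Approach: apply the emitter equation with a lateral mass balance, q = Kd*h^x; Q = n*q; rate = Q/(n*spacing*width).
Step 1 — single emitter flow (q = Kd*h^x):
  q = 3.595 * 8.295^0.4331 = 8.98749 L/hr
Step 2 — total lateral flow: Q = 80 * 8.98749 = 718.999 L/hr
Step 3 — wetted area: A = 80 * 0.6468 * 0.8029 = 41.5453 m^2
Step 4 — application rate: Q/A = 718.999/41.5453 = 17.31 mm/hr
Therefore the application rate along the lateral = 17.31 mm/hr.


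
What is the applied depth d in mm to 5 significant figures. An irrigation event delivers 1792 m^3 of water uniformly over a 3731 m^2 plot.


Approach: apply depth from volume over area, d = (V/A)*1000.
d = (1792 / 3731) * 1000 = 480.30 mm
Therefore the applied depth d = 480.30 mm.


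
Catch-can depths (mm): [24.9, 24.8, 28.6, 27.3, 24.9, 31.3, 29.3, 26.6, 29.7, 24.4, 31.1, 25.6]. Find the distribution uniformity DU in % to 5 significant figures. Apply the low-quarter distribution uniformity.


Approach: apply the low-quarter distribution uniformity, DU = (mean of lowest quarter of readings / overall mean)*100.
sorted lowest 3 of 12: [24.4, 24.8, 24.9] -> mean = 24.70000 mm
overall mean = 27.37500 mm
DU = (24.70000/27.37500)*100 = 90.228 %
Therefore the distribution uniformity DU = 90.228 %.


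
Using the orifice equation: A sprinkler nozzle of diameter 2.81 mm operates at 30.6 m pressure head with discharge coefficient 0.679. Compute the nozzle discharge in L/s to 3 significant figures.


Approach: apply the orifice equation, Q = Cd*A*sqrt(2*g*h), A = pi*(d/2)^2.
A = pi*(2.81e-3/2)^2 = 6.2016e-06 m^2
Q = 0.679 * 6.2016e-06 * sqrt(2*9.81*30.6) * 1000 = 0.103 L/s
Therefore the nozzle discharge = 0.103 L/s.


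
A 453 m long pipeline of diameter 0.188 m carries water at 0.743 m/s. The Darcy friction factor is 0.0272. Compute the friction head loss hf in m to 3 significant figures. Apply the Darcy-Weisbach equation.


Approach: apply the Darcy-Weisbach equation, hf = f*(L/D)*(v^2/(2g)).
hf = 0.0272 * (453/0.188) * (0.743^2 / (2*9.81))
hf = 1.84 m
Therefore the friction head loss hf = 1.84 m.


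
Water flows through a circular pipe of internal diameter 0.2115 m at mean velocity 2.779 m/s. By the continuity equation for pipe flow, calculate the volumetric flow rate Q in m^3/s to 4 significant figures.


Approach: apply the continuity equation for pipe flow, Q = A * v with A = pi*(D/2)^2.
A = pi*(0.2115/2)^2 = 0.0351326 m^2
Q = 0.0351326 * 2.779 = 0.09763 m^3/s
Therefore the volumetric flow rate Q = 0.09763 m^3/s.


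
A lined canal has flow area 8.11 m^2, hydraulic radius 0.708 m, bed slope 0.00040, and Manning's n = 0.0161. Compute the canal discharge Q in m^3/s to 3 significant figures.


Approach: apply Manning's equation, Q = (1/n)*A*R^(2/3)*S^(1/2).
Q = (1/0.0161) * 8.11 * 0.708^(2/3) * 0.00040^(1/2) = 8.00 m^3/s
Therefore the canal discharge Q = 8.00 m^3/s.


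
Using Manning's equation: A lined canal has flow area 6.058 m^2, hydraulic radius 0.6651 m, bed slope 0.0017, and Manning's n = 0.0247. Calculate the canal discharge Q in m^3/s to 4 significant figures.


Approach: apply Manning's equation, Q = (1/n)*A*R^(2/3)*S^(1/2).
Q = (1/0.0247) * 6.058 * 0.6651^(2/3) * 0.0017^(1/2) = 7.705 m^3/s
Therefore the canal discharge Q = 7.705 m^3/s.


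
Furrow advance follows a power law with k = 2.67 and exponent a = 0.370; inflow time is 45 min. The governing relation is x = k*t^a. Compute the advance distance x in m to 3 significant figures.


x = 2.67 * 45^0.370 = 10.9 m
Therefore the advance distance x = 10.9 m.


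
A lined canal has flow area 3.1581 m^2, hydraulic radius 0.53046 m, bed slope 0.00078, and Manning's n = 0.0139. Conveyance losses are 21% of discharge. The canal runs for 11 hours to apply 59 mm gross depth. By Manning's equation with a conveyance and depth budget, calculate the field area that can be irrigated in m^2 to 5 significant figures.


Approach: apply Manning's equation with a conveyance and depth budget, Q = (1/n)*A*R^(2/3)*S^(1/2); Q_field = Q*(1-loss); Area = Q_field*t/(d/1000).
Step 1 — canal discharge (Manning's equation):
  Q = (1/0.0139) * 3.1581 * 0.53046^(2/3) * 0.00078^(1/2) = 4.158086 m^3/s
Step 2 — delivered flow: Q_field = 4.158086*(1 - 21/100) = 3.284888 m^3/s
Step 3 — volume delivered: V = 3.284888 * 11*3600 = 130081.6 m^3
Step 4 — area served: A = V / (depth/1000) = 130081.6 / 0.059 = 2204800 m^2
Therefore the field area that can be irrigated = 2204800 m^2.


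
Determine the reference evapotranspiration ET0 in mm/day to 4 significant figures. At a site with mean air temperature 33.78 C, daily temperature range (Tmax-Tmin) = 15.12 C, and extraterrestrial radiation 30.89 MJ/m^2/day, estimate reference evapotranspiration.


Approach: apply the Hargreaves-Samani method, ET0 = 0.0023*(Tmean+17.8)*sqrt(Tmax-Tmin)*0.408*Ra.
ET0 = 0.0023*(33.78+17.8)*sqrt(15.12)*0.408*30.89 = 5.814 mm/day
Therefore the reference evapotranspiration ET0 = 5.814 mm/day.


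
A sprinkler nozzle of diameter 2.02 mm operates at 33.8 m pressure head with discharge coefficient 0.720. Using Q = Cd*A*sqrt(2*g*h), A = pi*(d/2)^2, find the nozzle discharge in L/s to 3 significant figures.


A = pi*(2.02e-3/2)^2 = 3.2047e-06 m^2
Q = 0.720 * 3.2047e-06 * sqrt(2*9.81*33.8) * 1000 = 0.0594 L/s
Therefore the nozzle discharge = 0.0594 L/s.


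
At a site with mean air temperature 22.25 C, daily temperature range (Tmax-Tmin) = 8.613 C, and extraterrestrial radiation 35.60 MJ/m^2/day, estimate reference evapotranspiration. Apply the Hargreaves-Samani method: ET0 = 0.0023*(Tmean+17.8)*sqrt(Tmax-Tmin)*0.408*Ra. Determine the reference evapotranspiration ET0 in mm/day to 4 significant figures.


ET0 = 0.0023*(22.25+17.8)*sqrt(8.613)*0.408*35.60 = 3.927 mm/day
Therefore the reference evapotranspiration ET0 = 3.927 mm/day.


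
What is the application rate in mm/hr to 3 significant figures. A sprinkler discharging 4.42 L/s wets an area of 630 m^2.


Approach: apply the application rate relation, rate = (Q/A)*3600.
rate = (4.42 / 630) * 3600 = 25.3 mm/hr
Therefore the application rate = 25.3 mm/hr.


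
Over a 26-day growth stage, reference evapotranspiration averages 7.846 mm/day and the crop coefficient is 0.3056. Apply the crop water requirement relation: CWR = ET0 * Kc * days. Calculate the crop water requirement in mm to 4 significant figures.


CWR = 7.846 * 0.3056 * 26 = 62.34 mm
Therefore the crop water requirement = 62.34 mm.


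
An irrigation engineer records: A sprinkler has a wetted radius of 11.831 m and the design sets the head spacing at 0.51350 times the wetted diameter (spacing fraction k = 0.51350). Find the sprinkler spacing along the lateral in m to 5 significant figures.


Approach: apply the sprinkler spacing rule (spacing as a fraction of wetted diameter), S = k*(2*R).
S = 0.51350 * (2 * 11.831) = 12.150 m
Therefore the sprinkler spacing along the lateral = 12.150 m.


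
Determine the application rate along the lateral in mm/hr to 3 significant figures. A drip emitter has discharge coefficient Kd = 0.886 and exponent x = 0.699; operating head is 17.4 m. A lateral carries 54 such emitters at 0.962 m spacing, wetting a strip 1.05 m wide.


Approach: apply the emitter equation with a lateral mass balance, q = Kd*h^x; Q = n*q; rate = Q/(n*spacing*width).
Step 1 — single emitter flow (q = Kd*h^x):
  q = 0.886 * 17.4^0.699 = 6.5250 L/hr
Step 2 — total lateral flow: Q = 54 * 6.5250 = 352.35 L/hr
Step 3 — wetted area: A = 54 * 0.962 * 1.05 = 54.545 m^2
Step 4 — application rate: Q/A = 352.35/54.545 = 6.46 mm/hr
Therefore the application rate along the lateral = 6.46 mm/hr.


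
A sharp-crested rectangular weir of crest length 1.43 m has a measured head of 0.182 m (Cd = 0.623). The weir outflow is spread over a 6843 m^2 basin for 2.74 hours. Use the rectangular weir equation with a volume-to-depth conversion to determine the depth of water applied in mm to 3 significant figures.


Approach: apply the rectangular weir equation with a volume-to-depth conversion, Q = (2/3)*Cd*L*sqrt(2g)*H^1.5; d = Q*t/A * 1000.
Step 1 — weir discharge:
  Q = (2/3)*0.623*1.43*sqrt(2*9.81)*0.182^1.5 = 0.20426 m^3/s
Step 2 — volume: V = 0.20426 * 2.74*3600 = 2014.8 m^3
Step 3 — depth: d = V/A * 1000 = 2014.8/6843 * 1000 = 294 mm
Therefore the depth of water applied = 294 mm.


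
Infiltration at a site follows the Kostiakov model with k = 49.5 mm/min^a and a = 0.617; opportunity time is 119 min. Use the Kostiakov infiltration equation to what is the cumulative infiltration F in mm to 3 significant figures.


Approach: apply the Kostiakov infiltration equation, F = k*t^a.
F = 49.5 * 119^0.617 = 945 mm
Therefore the cumulative infiltration F = 945 mm.


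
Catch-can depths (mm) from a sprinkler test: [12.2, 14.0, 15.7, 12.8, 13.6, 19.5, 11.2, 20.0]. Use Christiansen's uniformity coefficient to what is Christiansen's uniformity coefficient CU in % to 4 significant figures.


Approach: apply Christiansen's uniformity coefficient, CU = (1 - mean_abs_deviation/mean)*100.
mean = 14.8750 mm
mean |d_i - mean| = 2.64375 mm
CU = (1 - 2.64375/14.8750)*100 = 82.23 %
Therefore Christiansen's uniformity coefficient CU = 82.23 %.


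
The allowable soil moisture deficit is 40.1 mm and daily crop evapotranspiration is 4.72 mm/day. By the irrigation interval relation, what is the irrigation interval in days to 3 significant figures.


Approach: apply the irrigation interval relation, interval = SMD / ETc.
interval = 40.1 / 4.72 = 8.50 days
Therefore the irrigation interval = 8.50 days.


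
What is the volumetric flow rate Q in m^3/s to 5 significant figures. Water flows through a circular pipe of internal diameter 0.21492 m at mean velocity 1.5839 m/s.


Approach: apply the continuity equation for pipe flow, Q = A * v with A = pi*(D/2)^2.
A = pi*(0.21492/2)^2 = 0.03627802 m^2
Q = 0.03627802 * 1.5839 = 0.057461 m^3/s
Therefore the volumetric flow rate Q = 0.057461 m^3/s.


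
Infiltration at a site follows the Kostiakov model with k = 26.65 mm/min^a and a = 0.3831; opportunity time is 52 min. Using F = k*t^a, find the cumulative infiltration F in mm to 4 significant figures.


F = 26.65 * 52^0.3831 = 121.1 mm
Therefore the cumulative infiltration F = 121.1 mm.


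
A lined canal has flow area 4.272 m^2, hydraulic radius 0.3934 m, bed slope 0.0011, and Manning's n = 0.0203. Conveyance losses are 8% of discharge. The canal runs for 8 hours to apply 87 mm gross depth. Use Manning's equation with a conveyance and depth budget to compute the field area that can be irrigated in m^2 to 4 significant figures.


Approach: apply Manning's equation with a conveyance and depth budget, Q = (1/n)*A*R^(2/3)*S^(1/2); Q_field = Q*(1-loss); Area = Q_field*t/(d/1000).
Step 1 — canal discharge (Manning's equation):
  Q = (1/0.0203) * 4.272 * 0.3934^(2/3) * 0.0011^(1/2) = 3.74732 m^3/s
Step 2 — delivered flow: Q_field = 3.74732*(1 - 8/100) = 3.44754 m^3/s
Step 3 — volume delivered: V = 3.44754 * 8*3600 = 99289.1 m^3
Step 4 — area served: A = V / (depth/1000) = 99289.1 / 0.087 = 1141000 m^2
Therefore the field area that can be irrigated = 1141000 m^2.


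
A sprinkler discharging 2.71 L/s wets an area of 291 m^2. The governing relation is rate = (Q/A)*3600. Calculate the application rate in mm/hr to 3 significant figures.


rate = (2.71 / 291) * 3600 = 33.5 mm/hr
Therefore the application rate = 33.5 mm/hr.


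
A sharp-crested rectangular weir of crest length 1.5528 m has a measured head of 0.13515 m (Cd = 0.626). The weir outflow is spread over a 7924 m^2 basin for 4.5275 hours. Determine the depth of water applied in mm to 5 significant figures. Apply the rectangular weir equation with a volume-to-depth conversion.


Approach: apply the rectangular weir equation with a volume-to-depth conversion, Q = (2/3)*Cd*L*sqrt(2g)*H^1.5; d = Q*t/A * 1000.
Step 1 — weir discharge:
  Q = (2/3)*0.626*1.5528*sqrt(2*9.81)*0.13515^1.5 = 0.1426173 m^3/s
Step 2 — volume: V = 0.1426173 * 4.5275*3600 = 2324.519 m^3
Step 3 — depth: d = V/A * 1000 = 2324.519/7924 * 1000 = 293.35 mm
Therefore the depth of water applied = 293.35 mm.


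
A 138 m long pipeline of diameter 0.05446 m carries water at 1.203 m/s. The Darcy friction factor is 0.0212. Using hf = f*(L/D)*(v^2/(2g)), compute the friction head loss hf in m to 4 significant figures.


hf = 0.0212 * (138/0.05446) * (1.203^2 / (2*9.81))
hf = 3.963 m
Therefore the friction head loss hf = 3.963 m.


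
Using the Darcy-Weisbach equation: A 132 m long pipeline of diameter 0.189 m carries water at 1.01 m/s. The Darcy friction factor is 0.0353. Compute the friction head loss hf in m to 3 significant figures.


Approach: apply the Darcy-Weisbach equation, hf = f*(L/D)*(v^2/(2g)).
hf = 0.0353 * (132/0.189) * (1.01^2 / (2*9.81))
hf = 1.28 m
Therefore the friction head loss hf = 1.28 m.


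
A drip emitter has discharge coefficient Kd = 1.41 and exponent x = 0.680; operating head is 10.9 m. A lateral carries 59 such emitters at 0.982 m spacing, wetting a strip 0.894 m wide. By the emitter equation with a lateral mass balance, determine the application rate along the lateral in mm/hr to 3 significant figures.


Approach: apply the emitter equation with a lateral mass balance, q = Kd*h^x; Q = n*q; rate = Q/(n*spacing*width).
Step 1 — single emitter flow (q = Kd*h^x):
  q = 1.41 * 10.9^0.680 = 7.1560 L/hr
Step 2 — total lateral flow: Q = 59 * 7.1560 = 422.20 L/hr
Step 3 — wetted area: A = 59 * 0.982 * 0.894 = 51.797 m^2
Step 4 — application rate: Q/A = 422.20/51.797 = 8.15 mm/hr
Therefore the application rate along the lateral = 8.15 mm/hr.


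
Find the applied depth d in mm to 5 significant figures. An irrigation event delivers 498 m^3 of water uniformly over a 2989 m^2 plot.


Approach: apply depth from volume over area, d = (V/A)*1000.
d = (498 / 2989) * 1000 = 166.61 mm
Therefore the applied depth d = 166.61 mm.


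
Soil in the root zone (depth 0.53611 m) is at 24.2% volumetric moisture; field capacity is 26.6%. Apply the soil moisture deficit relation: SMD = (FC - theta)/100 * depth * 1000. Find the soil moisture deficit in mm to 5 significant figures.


SMD = (26.6 - 24.2)/100 * 0.53611 * 1000 = 12.867 mm
Therefore the soil moisture deficit = 12.867 mm.


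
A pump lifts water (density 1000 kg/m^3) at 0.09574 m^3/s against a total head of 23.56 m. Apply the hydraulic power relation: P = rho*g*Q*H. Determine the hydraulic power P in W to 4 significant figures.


P = 1000 * 9.81 * 0.09574 * 23.56 = 22130 W
Therefore the hydraulic power P = 22130 W.


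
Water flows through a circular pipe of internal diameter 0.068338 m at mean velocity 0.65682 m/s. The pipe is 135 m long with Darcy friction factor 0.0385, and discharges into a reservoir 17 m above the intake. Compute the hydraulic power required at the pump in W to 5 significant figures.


Approach: apply continuity + Darcy-Weisbach + hydraulic power, Q = A*v; hf = f*(L/D)*(v^2/(2g)); H = static + hf; P = rho*g*Q*H.
Step 1 — flow rate (continuity, Q = A*v):
  A = pi*(0.068338/2)^2 = 0.003667874 m^2
  Q = 0.003667874 * 0.65682 = 0.002409133 m^3/s
Step 2 — friction head loss (Darcy-Weisbach):
  hf = 0.0385 * (135/0.068338) * (0.65682^2 / (2*9.81))
  hf = 1.672345 m
Step 3 — total head: H = 17 + 1.672345 = 18.67235 m
Step 4 — hydraulic power (P = rho*g*Q*H):
  P = 1000 * 9.81 * 0.002409133 * 18.67235 = 441.29 W
Therefore the hydraulic power required at the pump = 441.29 W.


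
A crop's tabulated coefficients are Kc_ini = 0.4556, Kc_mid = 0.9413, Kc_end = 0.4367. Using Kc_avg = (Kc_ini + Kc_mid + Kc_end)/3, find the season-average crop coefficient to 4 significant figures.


Kc_avg = (0.4556 + 0.9413 + 0.4367)/3 = 0.6112
Therefore the season-average crop coefficient = 0.6112.


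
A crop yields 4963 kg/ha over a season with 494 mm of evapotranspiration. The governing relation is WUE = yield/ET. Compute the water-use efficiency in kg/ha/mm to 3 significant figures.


WUE = 4963 / 494 = 10.0 kg/ha/mm
Therefore the water-use efficiency = 10.0 kg/ha/mm.


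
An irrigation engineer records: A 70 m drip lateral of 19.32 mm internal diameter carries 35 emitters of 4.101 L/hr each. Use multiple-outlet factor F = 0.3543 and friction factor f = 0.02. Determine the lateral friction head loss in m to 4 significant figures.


Approach: apply Darcy-Weisbach with the multiple-outlet F-factor, Q = n*q/(3600*1000) m^3/s; v = Q/A; hf = F*f*(L/D)*(v^2/(2g)).
Q = 35*4.101/(3600*1000) = 3.98708e-05 m^3/s
A = pi*(19.32e-3/2)^2 = 2.93160e-04 m^2, so v = Q/A = 0.136004 m/s
hf = 0.3543*0.02*(70/0.01932)*(0.136004^2/(2*9.81)) = 0.02420 m
Therefore the lateral friction head loss = 0.02420 m.


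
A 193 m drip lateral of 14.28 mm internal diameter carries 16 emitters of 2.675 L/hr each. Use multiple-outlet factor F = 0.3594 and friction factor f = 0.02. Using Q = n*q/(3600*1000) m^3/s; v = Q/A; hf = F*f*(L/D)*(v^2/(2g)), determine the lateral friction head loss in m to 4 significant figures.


Q = 16*2.675/(3600*1000) = 1.18889e-05 m^3/s
A = pi*(14.28e-3/2)^2 = 1.60157e-04 m^2, so v = Q/A = 0.0742327 m/s
hf = 0.3594*0.02*(193/0.01428)*(0.0742327^2/(2*9.81)) = 0.02729 m
Therefore the lateral friction head loss = 0.02729 m.


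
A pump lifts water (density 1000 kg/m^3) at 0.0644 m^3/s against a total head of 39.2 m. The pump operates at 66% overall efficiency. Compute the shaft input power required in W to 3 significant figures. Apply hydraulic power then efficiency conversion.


Approach: apply hydraulic power then efficiency conversion, P = rho*g*Q*H; P_in = P/eta.
Step 1 — hydraulic power (P = rho*g*Q*H):
  P = 1000 * 9.81 * 0.0644 * 39.2 = 24765 W
Step 2 — input power: P_in = P/eta = 24765 / 0.66 = 37500 W
Therefore the shaft input power required = 37500 W.


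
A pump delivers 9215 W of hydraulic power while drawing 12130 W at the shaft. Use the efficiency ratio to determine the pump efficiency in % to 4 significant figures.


Approach: apply the efficiency ratio, eta = (P_out/P_in)*100.
eta = (9215 / 12130) * 100 = 75.97 %
Therefore the pump efficiency = 75.97 %.


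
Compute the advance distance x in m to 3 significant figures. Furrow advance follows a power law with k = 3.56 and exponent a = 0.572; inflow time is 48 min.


Approach: apply the power-law advance function, x = k*t^a.
x = 3.56 * 48^0.572 = 32.6 m
Therefore the advance distance x = 32.6 m.


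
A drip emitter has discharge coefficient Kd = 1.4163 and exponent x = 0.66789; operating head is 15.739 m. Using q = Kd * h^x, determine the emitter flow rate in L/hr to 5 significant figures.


q = 1.4163 * 15.739^0.66789 = 8.9249 L/hr
Therefore the emitter flow rate = 8.9249 L/hr.


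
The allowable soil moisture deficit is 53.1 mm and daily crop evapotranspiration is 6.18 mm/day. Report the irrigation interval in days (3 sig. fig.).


Approach: apply the irrigation interval relation, interval = SMD / ETc.
interval = 53.1 / 6.18 = 8.59 days
Therefore the irrigation interval = 8.59 days.


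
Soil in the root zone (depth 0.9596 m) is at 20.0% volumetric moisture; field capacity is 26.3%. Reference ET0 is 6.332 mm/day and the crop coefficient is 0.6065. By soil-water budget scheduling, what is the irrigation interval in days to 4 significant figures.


Approach: apply soil-water budget scheduling, SMD = (FC-theta)/100*depth*1000; ETc = ET0*Kc; interval = SMD/ETc.
Step 1 — soil moisture deficit:
  SMD = (26.3 - 20.0)/100 * 0.9596 * 1000 = 60.4548 mm
Step 2 — daily crop ET (ETc = ET0*Kc):
  ETc = 6.332 * 0.6065 = 3.84036 mm/day
Step 3 — irrigation interval (SMD/ETc):
  interval = 60.4548 / 3.84036 = 15.74 days
Therefore the irrigation interval = 15.74 days.


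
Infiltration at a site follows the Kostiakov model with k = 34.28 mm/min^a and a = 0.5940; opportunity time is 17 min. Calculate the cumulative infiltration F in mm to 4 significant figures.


Approach: apply the Kostiakov infiltration equation, F = k*t^a.
F = 34.28 * 17^0.5940 = 184.5 mm
Therefore the cumulative infiltration F = 184.5 mm.


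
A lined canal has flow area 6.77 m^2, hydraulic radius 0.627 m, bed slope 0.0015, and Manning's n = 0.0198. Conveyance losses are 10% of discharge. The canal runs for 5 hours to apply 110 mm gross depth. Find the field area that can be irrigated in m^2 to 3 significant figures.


Approach: apply Manning's equation with a conveyance and depth budget, Q = (1/n)*A*R^(2/3)*S^(1/2); Q_field = Q*(1-loss); Area = Q_field*t/(d/1000).
Step 1 — canal discharge (Manning's equation):
  Q = (1/0.0198) * 6.77 * 0.627^(2/3) * 0.0015^(1/2) = 9.7009 m^3/s
Step 2 — delivered flow: Q_field = 9.7009*(1 - 10/100) = 8.7309 m^3/s
Step 3 — volume delivered: V = 8.7309 * 5*3600 = 157160 m^3
Step 4 — area served: A = V / (depth/1000) = 157160 / 0.11 = 1430000 m^2
Therefore the field area that can be irrigated = 1430000 m^2.


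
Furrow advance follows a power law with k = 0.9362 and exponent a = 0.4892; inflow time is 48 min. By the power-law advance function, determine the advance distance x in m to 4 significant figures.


Approach: apply the power-law advance function, x = k*t^a.
x = 0.9362 * 48^0.4892 = 6.221 m
Therefore the advance distance x = 6.221 m.


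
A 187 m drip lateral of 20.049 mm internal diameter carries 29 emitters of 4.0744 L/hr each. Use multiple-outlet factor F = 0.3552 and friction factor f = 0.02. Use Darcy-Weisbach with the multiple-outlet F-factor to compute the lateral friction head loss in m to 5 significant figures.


Approach: apply Darcy-Weisbach with the multiple-outlet F-factor, Q = n*q/(3600*1000) m^3/s; v = Q/A; hf = F*f*(L/D)*(v^2/(2g)).
Q = 29*4.0744/(3600*1000) = 3.282156e-05 m^3/s
A = pi*(20.049e-3/2)^2 = 3.157005e-04 m^2, so v = Q/A = 0.1039642 m/s
hf = 0.3552*0.02*(187/0.020049)*(0.1039642^2/(2*9.81)) = 0.036502 m
Therefore the lateral friction head loss = 0.036502 m.


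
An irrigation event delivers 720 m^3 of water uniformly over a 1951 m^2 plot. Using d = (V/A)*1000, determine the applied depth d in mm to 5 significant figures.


d = (720 / 1951) * 1000 = 369.04 mm
Therefore the applied depth d = 369.04 mm.


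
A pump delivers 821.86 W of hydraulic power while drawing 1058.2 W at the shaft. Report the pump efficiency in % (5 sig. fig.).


Approach: apply the efficiency ratio, eta = (P_out/P_in)*100.
eta = (821.86 / 1058.2) * 100 = 77.666 %
Therefore the pump efficiency = 77.666 %.


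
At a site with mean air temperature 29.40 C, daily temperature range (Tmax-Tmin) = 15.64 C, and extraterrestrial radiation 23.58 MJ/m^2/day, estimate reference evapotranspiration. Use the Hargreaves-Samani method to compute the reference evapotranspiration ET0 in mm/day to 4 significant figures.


Approach: apply the Hargreaves-Samani method, ET0 = 0.0023*(Tmean+17.8)*sqrt(Tmax-Tmin)*0.408*Ra.
ET0 = 0.0023*(29.40+17.8)*sqrt(15.64)*0.408*23.58 = 4.130 mm/day
Therefore the reference evapotranspiration ET0 = 4.130 mm/day.
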